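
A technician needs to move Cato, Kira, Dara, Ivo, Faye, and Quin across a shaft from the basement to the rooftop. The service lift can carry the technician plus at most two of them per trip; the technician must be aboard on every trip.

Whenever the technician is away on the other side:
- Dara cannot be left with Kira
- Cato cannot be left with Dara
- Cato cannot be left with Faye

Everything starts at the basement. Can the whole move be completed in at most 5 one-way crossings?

Yes

Yes — this plan uses 5 crossings (≤ 5):
1. Technician goes to the rooftop with Cato and Kira.  [the basement: Dara, Faye, Ivo, Quin | the rooftop: Cato, Kira]
2. Technician goes back to the basement alone.  [the basement: Dara, Faye, Ivo, Quin | the rooftop: Cato, Kira]
3. Technician goes to the rooftop with Ivo and Quin.  [the basement: Dara, Faye | the rooftop: Cato, Ivo, Kira, Quin]
4. Technician goes back to the basement alone.  [the basement: Dara, Faye | the rooftop: Cato, Ivo, Kira, Quin]
5. Technician goes to the rooftop with Dara and Faye.  [the basement: — | the rooftop: Cato, Dara, Faye, Ivo, Kira, Quin]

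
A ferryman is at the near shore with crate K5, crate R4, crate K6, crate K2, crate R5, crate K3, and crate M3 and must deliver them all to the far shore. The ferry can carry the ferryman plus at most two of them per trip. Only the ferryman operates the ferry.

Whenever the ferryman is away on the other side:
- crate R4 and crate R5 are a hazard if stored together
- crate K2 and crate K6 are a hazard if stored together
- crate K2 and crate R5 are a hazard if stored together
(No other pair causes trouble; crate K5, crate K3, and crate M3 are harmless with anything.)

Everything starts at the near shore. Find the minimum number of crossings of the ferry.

7

Counting alone: the ferryman can take at most 2 across per trip to the far shore, so moving all 7 needs at least 4 loaded trips out, with a return between consecutive ones — at least 7 crossings.
The plan below uses exactly 7 crossings, so it is optimal:
1. Ferryman goes to the far shore with crate K2 and crate R4.  [the near shore: crate K3, crate K5, crate K6, crate M3, crate R5 | the far shore: crate K2, crate R4]
2. Ferryman goes back to the near shore alone.  [the near shore: crate K3, crate K5, crate K6, crate M3, crate R5 | the far shore: crate K2, crate R4]
3. Ferryman goes to the far shore with crate K5.  [the near shore: crate K3, crate K6, crate M3, crate R5 | the far shore: crate K2, crate K5, crate R4]
4. Ferryman goes back to the near shore alone.  [the near shore: crate K3, crate K6, crate M3, crate R5 | the far shore: crate K2, crate K5, crate R4]
5. Ferryman goes to the far shore with crate K3 and crate M3.  [the near shore: crate K6, crate R5 | the far shore: crate K2, crate K3, crate K5, crate M3, crate R4]
6. Ferryman goes back to the near shore alone.  [the near shore: crate K6, crate R5 | the far shore: crate K2, crate K3, crate K5, crate M3, crate R4]
7. Ferryman goes to the far shore with crate K6 and crate R5.  [the near shore: — | the far shore: crate K2, crate K3, crate K5, crate K6, crate M3, crate R4, crate R5]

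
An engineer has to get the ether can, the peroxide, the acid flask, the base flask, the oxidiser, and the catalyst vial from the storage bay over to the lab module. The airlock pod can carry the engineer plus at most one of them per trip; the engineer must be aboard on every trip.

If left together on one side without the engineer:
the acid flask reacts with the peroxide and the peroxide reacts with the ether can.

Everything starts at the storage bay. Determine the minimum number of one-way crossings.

Counting alone: the engineer can take at most 1 across per trip to the lab module, so moving all 6 needs at least 6 loaded trips out, with a return between consecutive ones — at least 11 crossings.
The safety rule pushes this higher. Following every safe sequence of crossings, the most of the 6 that can be at the lab module as the airlock pod arrives there on crossing 11 is 5 — never all 6.
So no plan with fewer than 13 crossings exists, and this one achieves 13:
1. Engineer goes to the lab module with the peroxide.  [the storage bay: the acid flask, the base flask, the catalyst vial, the ether can, the oxidiser | the lab module: the peroxide]
2. Engineer goes back to the storage bay alone.  [the storage bay: the acid flask, the base flask, the catalyst vial, the ether can, the oxidiser | the lab module: the peroxide]
3. Engineer goes to the lab module with the ether can.  [the storage bay: the acid flask, the base flask, the catalyst vial, the oxidiser | the lab module: the ether can, the peroxide]
4. Engineer goes back to the storage bay with the peroxide.  [the storage bay: the acid flask, the base flask, the catalyst vial, the oxidiser, the peroxide | the lab module: the ether can]
5. Engineer goes to the lab module with the acid flask.  [the storage bay: the base flask, the catalyst vial, the oxidiser, the peroxide | the lab module: the acid flask, the ether can]
6. Engineer goes back to the storage bay alone.  [the storage bay: the base flask, the catalyst vial, the oxidiser, the peroxide | the lab module: the acid flask, the ether can]
7. Engineer goes to the lab module with the base flask.  [the storage bay: the catalyst vial, the oxidiser, the peroxide | the lab module: the acid flask, the base flask, the ether can]
8. Engineer goes back to the storage bay alone.  [the storage bay: the catalyst vial, the oxidiser, the peroxide | the lab module: the acid flask, the base flask, the ether can]
9. Engineer goes to the lab module with the oxidiser.  [the storage bay: the catalyst vial, the peroxide | the lab module: the acid flask, the base flask, the ether can, the oxidiser]
10. Engineer goes back to the storage bay alone.  [the storage bay: the catalyst vial, the peroxide | the lab module: the acid flask, the base flask, the ether can, the oxidiser]
11. Engineer goes to the lab module with the catalyst vial.  [the storage bay: the peroxide | the lab module: the acid flask, the base flask, the catalyst vial, the ether can, the oxidiser]
12. Engineer goes back to the storage bay alone.  [the storage bay: the peroxide | the lab module: the acid flask, the base flask, the catalyst vial, the ether can, the oxidiser]
13. Engineer goes to the lab module with the peroxide.  [the storage bay: — | the lab module: the acid flask, the base flask, the catalyst vial, the ether can, the oxidiser, the peroxide]

13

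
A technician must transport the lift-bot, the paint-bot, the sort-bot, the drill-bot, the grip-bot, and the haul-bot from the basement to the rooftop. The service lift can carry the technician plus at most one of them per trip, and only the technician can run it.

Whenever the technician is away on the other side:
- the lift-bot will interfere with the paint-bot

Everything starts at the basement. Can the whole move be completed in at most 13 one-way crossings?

Yes

Yes — this plan uses 11 crossings (≤ 13):
1. Technician goes to the rooftop with the lift-bot.  [the basement: the drill-bot, the grip-bot, the haul-bot, the paint-bot, the sort-bot | the rooftop: the lift-bot]
2. Technician goes back to the basement alone.  [the basement: the drill-bot, the grip-bot, the haul-bot, the paint-bot, the sort-bot | the rooftop: the lift-bot]
3. Technician goes to the rooftop with the sort-bot.  [the basement: the drill-bot, the grip-bot, the haul-bot, the paint-bot | the rooftop: the lift-bot, the sort-bot]
4. Technician goes back to the basement alone.  [the basement: the drill-bot, the grip-bot, the haul-bot, the paint-bot | the rooftop: the lift-bot, the sort-bot]
5. Technician goes to the rooftop with the drill-bot.  [the basement: the grip-bot, the haul-bot, the paint-bot | the rooftop: the drill-bot, the lift-bot, the sort-bot]
6. Technician goes back to the basement alone.  [the basement: the grip-bot, the haul-bot, the paint-bot | the rooftop: the drill-bot, the lift-bot, the sort-bot]
7. Technician goes to the rooftop with the grip-bot.  [the basement: the haul-bot, the paint-bot | the rooftop: the drill-bot, the grip-bot, the lift-bot, the sort-bot]
8. Technician goes back to the basement alone.  [the basement: the haul-bot, the paint-bot | the rooftop: the drill-bot, the grip-bot, the lift-bot, the sort-bot]
9. Technician goes to the rooftop with the haul-bot.  [the basement: the paint-bot | the rooftop: the drill-bot, the grip-bot, the haul-bot, the lift-bot, the sort-bot]
10. Technician goes back to the basement alone.  [the basement: the paint-bot | the rooftop: the drill-bot, the grip-bot, the haul-bot, the lift-bot, the sort-bot]
11. Technician goes to the rooftop with the paint-bot.  [the basement: — | the rooftop: the drill-bot, the grip-bot, the haul-bot, the lift-bot, the paint-bot, the sort-bot]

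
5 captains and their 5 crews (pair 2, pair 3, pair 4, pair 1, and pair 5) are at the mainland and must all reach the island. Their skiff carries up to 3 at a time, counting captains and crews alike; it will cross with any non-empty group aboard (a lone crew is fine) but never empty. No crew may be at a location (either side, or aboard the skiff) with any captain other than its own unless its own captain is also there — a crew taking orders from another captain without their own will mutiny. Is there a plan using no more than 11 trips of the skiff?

Yes — this plan uses 11 crossings (≤ 11):
1. captain 2 and crew 2 cross → the island.
2. captain 2 crosses ← the mainland.
3. crew 1, crew 3, and crew 4 cross → the island.
4. crew 2 crosses ← the mainland.
5. captain 1, captain 3, and captain 4 cross → the island.
6. captain 3 and crew 3 cross ← the mainland.
7. captain 2, captain 3, and captain 5 cross → the island.
8. crew 4 crosses ← the mainland.
9. crew 2 and crew 3 cross → the island.
10. crew 2 crosses ← the mainland.
11. crew 2, crew 4, and crew 5 cross → the island.

Yes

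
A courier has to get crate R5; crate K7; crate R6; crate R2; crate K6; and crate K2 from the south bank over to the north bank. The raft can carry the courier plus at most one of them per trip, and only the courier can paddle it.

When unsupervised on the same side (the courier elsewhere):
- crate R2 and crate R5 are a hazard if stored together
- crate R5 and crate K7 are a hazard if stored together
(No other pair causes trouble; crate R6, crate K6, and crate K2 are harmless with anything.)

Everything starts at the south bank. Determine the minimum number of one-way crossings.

13

Counting alone: the courier can take at most 1 across per trip to the north bank, so moving all 6 needs at least 6 loaded trips out, with a return between consecutive ones — at least 11 crossings.
The safety rule pushes this higher. Following every safe sequence of crossings, the most of the 6 that can be at the north bank as the raft arrives there on crossing 11 is 5 — never all 6.
So no plan with fewer than 13 crossings exists, and this one achieves 13:
1. Courier goes to the north bank with crate R5.
2. Courier goes back to the south bank alone.
3. Courier goes to the north bank with crate K7.
4. Courier goes back to the south bank with crate R5.
5. Courier goes to the north bank with crate R2.
6. Courier goes back to the south bank alone.
7. Courier goes to the north bank with crate R6.
8. Courier goes back to the south bank alone.
9. Courier goes to the north bank with crate K6.
10. Courier goes back to the south bank alone.
11. Courier goes to the north bank with crate K2.
12. Courier goes back to the south bank alone.
13. Courier goes to the north bank with crate R5.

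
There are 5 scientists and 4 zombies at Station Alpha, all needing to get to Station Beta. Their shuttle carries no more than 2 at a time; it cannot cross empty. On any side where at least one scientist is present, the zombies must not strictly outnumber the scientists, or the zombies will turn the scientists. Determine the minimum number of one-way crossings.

Counting alone: each trip to Station Beta takes at most 2 across and each return brings at least 1 back, so after t trips out (and t−1 returns) at most 2t − (t−1) of the 9 are across; that first reaches 9 at t = 8, so at least 15 crossings are needed.
The plan below uses exactly 15 crossings, so it is optimal:
1. 2 zombies → Station Beta.  (Station Alpha: 5S 2Z; Station Beta: 0S 2Z)
2. 1 zombie ← Station Alpha.  (Station Alpha: 5S 3Z; Station Beta: 0S 1Z)
3. 2 zombies → Station Beta.  (Station Alpha: 5S 1Z; Station Beta: 0S 3Z)
4. 1 zombie ← Station Alpha.  (Station Alpha: 5S 2Z; Station Beta: 0S 2Z)
5. 2 scientists → Station Beta.  (Station Alpha: 3S 2Z; Station Beta: 2S 2Z)
6. 1 zombie ← Station Alpha.  (Station Alpha: 3S 3Z; Station Beta: 2S 1Z)
7. 1 scientist and 1 zombie → Station Beta.  (Station Alpha: 2S 2Z; Station Beta: 3S 2Z)
8. 1 scientist ← Station Alpha.  (Station Alpha: 3S 2Z; Station Beta: 2S 2Z)
9. 1 scientist and 1 zombie → Station Beta.  (Station Alpha: 2S 1Z; Station Beta: 3S 3Z)
10. 1 zombie ← Station Alpha.  (Station Alpha: 2S 2Z; Station Beta: 3S 2Z)
11. 1 scientist and 1 zombie → Station Beta.  (Station Alpha: 1S 1Z; Station Beta: 4S 3Z)
12. 1 scientist ← Station Alpha.  (Station Alpha: 2S 1Z; Station Beta: 3S 3Z)
13. 1 scientist and 1 zombie → Station Beta.  (Station Alpha: 1S 0Z; Station Beta: 4S 4Z)
14. 1 zombie ← Station Alpha.  (Station Alpha: 1S 1Z; Station Beta: 4S 3Z)
15. 1 scientist and 1 zombie → Station Beta.  (Station Alpha: 0S 0Z; Station Beta: 5S 4Z)

15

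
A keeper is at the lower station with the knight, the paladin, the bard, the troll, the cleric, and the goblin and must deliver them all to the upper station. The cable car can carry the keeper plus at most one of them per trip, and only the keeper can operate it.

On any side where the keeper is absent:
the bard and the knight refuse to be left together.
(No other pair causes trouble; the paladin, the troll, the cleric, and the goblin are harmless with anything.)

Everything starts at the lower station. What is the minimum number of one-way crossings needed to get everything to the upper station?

11

Counting alone: the keeper can take at most 1 across per trip to the upper station, so moving all 6 needs at least 6 loaded trips out, with a return between consecutive ones — at least 11 crossings.
The plan below uses exactly 11 crossings, so it is optimal:
1. Keeper goes to the upper station with the knight.  [the lower station: the bard, the cleric, the goblin, the paladin, the troll | the upper station: the knight]
2. Keeper goes back to the lower station alone.  [the lower station: the bard, the cleric, the goblin, the paladin, the troll | the upper station: the knight]
3. Keeper goes to the upper station with the paladin.  [the lower station: the bard, the cleric, the goblin, the troll | the upper station: the knight, the paladin]
4. Keeper goes back to the lower station alone.  [the lower station: the bard, the cleric, the goblin, the troll | the upper station: the knight, the paladin]
5. Keeper goes to the upper station with the troll.  [the lower station: the bard, the cleric, the goblin | the upper station: the knight, the paladin, the troll]
6. Keeper goes back to the lower station alone.  [the lower station: the bard, the cleric, the goblin | the upper station: the knight, the paladin, the troll]
7. Keeper goes to the upper station with the cleric.  [the lower station: the bard, the goblin | the upper station: the cleric, the knight, the paladin, the troll]
8. Keeper goes back to the lower station alone.  [the lower station: the bard, the goblin | the upper station: the cleric, the knight, the paladin, the troll]
9. Keeper goes to the upper station with the goblin.  [the lower station: the bard | the upper station: the cleric, the goblin, the knight, the paladin, the troll]
10. Keeper goes back to the lower station alone.  [the lower station: the bard | the upper station: the cleric, the goblin, the knight, the paladin, the troll]
11. Keeper goes to the upper station with the bard.  [the lower station: — | the upper station: the bard, the cleric, the goblin, the knight, the paladin, the troll]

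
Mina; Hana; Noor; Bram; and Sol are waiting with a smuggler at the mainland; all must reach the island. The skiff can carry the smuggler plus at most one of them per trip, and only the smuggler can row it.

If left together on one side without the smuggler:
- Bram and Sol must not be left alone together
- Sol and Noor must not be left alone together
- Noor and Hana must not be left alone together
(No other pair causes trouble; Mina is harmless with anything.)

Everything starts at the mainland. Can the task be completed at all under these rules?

No

Whatever the first load, the items left behind include a forbidden pair without the smuggler. No opening move is safe, so no plan exists.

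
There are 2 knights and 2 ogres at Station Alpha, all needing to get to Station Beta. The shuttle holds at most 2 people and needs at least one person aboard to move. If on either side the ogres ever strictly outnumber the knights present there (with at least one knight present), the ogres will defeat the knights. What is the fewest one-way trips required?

5

Counting alone: each trip to Station Beta takes at most 2 across and each return brings at least 1 back, so after t trips out (and t−1 returns) at most 2t − (t−1) of the 4 are across; that first reaches 4 at t = 3, so at least 5 crossings are needed.
The plan below uses exactly 5 crossings, so it is optimal:
1. 2 ogres → Station Beta.  (Station Alpha: 2K 0O; Station Beta: 0K 2O)
2. 1 ogre ← Station Alpha.  (Station Alpha: 2K 1O; Station Beta: 0K 1O)
3. 2 knights → Station Beta.  (Station Alpha: 0K 1O; Station Beta: 2K 1O)
4. 1 ogre ← Station Alpha.  (Station Alpha: 0K 2O; Station Beta: 2K 0O)
5. 2 ogres → Station Beta.  (Station Alpha: 0K 0O; Station Beta: 2K 2O)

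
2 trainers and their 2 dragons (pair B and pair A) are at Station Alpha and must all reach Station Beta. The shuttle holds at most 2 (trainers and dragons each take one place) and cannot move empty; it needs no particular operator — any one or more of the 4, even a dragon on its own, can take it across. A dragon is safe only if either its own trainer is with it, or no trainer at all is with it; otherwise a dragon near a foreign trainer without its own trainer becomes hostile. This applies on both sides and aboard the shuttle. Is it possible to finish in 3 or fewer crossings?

Counting alone: each trip to Station Beta takes at most 2 across and each return brings at least 1 back, so after t trips out (and t−1 returns) at most 2t − (t−1) of the 4 are across; that first reaches 4 at t = 3, so at least 5 crossings are needed.
Since 3 < 5, 3 crossings cannot be enough. (The shortest complete plan in fact takes 5:)
1. dragon B and trainer B cross → Station Beta.
2. trainer B crosses ← Station Alpha.
3. trainer A and trainer B cross → Station Beta.
4. trainer A crosses ← Station Alpha.
5. dragon A and trainer A cross → Station Beta.

No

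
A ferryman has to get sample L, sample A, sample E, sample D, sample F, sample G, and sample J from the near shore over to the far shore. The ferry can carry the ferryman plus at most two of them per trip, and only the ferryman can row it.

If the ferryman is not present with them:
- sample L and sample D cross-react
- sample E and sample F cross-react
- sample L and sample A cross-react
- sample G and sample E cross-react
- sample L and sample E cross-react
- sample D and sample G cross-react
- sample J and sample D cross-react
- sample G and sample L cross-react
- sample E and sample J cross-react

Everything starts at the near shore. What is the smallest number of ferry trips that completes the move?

impossible

Whatever the first load, the items left behind include a forbidden pair without the ferryman. No opening move is safe, so no plan exists.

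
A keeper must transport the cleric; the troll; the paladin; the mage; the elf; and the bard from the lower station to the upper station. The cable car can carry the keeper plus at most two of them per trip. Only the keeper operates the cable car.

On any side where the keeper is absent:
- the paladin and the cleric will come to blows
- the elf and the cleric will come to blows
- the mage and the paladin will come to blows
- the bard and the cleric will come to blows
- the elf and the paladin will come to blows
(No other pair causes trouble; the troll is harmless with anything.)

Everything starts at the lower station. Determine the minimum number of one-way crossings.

9

Counting alone: the keeper can take at most 2 across per trip to the upper station, so moving all 6 needs at least 3 loaded trips out, with a return between consecutive ones — at least 5 crossings.
The safety rule pushes this higher. Following every safe sequence of crossings, the most of the 6 that can be at the upper station as the cable car arrives there on crossings 5, 7 is 4, 5 respectively — never all 6.
So no plan with fewer than 9 crossings exists, and this one achieves 9:
1. Keeper goes to the upper station with the cleric and the paladin.
2. Keeper goes back to the lower station with the cleric.
3. Keeper goes to the upper station with the cleric and the troll.
4. Keeper goes back to the lower station with the cleric.
5. Keeper goes to the upper station with the cleric and the mage.
6. Keeper goes back to the lower station with the paladin.
7. Keeper goes to the upper station with the bard and the elf.
8. Keeper goes back to the lower station with the cleric.
9. Keeper goes to the upper station with the cleric and the paladin.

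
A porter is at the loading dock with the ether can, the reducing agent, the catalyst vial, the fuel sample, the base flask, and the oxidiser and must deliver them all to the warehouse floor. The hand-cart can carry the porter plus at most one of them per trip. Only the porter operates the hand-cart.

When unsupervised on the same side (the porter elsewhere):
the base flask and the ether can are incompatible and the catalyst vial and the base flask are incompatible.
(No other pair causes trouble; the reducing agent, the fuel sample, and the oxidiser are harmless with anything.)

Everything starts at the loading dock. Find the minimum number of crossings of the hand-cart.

13

Counting alone: the porter can take at most 1 across per trip to the warehouse floor, so moving all 6 needs at least 6 loaded trips out, with a return between consecutive ones — at least 11 crossings.
The safety rule pushes this higher. Following every safe sequence of crossings, the most of the 6 that can be at the warehouse floor as the hand-cart arrives there on crossing 11 is 5 — never all 6.
So no plan with fewer than 13 crossings exists, and this one achieves 13:
1. Porter goes to the warehouse floor with the base flask.  [the loading dock: the catalyst vial, the ether can, the fuel sample, the oxidiser, the reducing agent | the warehouse floor: the base flask]
2. Porter goes back to the loading dock alone.  [the loading dock: the catalyst vial, the ether can, the fuel sample, the oxidiser, the reducing agent | the warehouse floor: the base flask]
3. Porter goes to the warehouse floor with the ether can.  [the loading dock: the catalyst vial, the fuel sample, the oxidiser, the reducing agent | the warehouse floor: the base flask, the ether can]
4. Porter goes back to the loading dock with the base flask.  [the loading dock: the base flask, the catalyst vial, the fuel sample, the oxidiser, the reducing agent | the warehouse floor: the ether can]
5. Porter goes to the warehouse floor with the catalyst vial.  [the loading dock: the base flask, the fuel sample, the oxidiser, the reducing agent | the warehouse floor: the catalyst vial, the ether can]
6. Porter goes back to the loading dock alone.  [the loading dock: the base flask, the fuel sample, the oxidiser, the reducing agent | the warehouse floor: the catalyst vial, the ether can]
7. Porter goes to the warehouse floor with the reducing agent.  [the loading dock: the base flask, the fuel sample, the oxidiser | the warehouse floor: the catalyst vial, the ether can, the reducing agent]
8. Porter goes back to the loading dock alone.  [the loading dock: the base flask, the fuel sample, the oxidiser | the warehouse floor: the catalyst vial, the ether can, the reducing agent]
9. Porter goes to the warehouse floor with the fuel sample.  [the loading dock: the base flask, the oxidiser | the warehouse floor: the catalyst vial, the ether can, the fuel sample, the reducing agent]
10. Porter goes back to the loading dock alone.  [the loading dock: the base flask, the oxidiser | the warehouse floor: the catalyst vial, the ether can, the fuel sample, the reducing agent]
11. Porter goes to the warehouse floor with the oxidiser.  [the loading dock: the base flask | the warehouse floor: the catalyst vial, the ether can, the fuel sample, the oxidiser, the reducing agent]
12. Porter goes back to the loading dock alone.  [the loading dock: the base flask | the warehouse floor: the catalyst vial, the ether can, the fuel sample, the oxidiser, the reducing agent]
13. Porter goes to the warehouse floor with the base flask.  [the loading dock: — | the warehouse floor: the base flask, the catalyst vial, the ether can, the fuel sample, the oxidiser, the reducing agent]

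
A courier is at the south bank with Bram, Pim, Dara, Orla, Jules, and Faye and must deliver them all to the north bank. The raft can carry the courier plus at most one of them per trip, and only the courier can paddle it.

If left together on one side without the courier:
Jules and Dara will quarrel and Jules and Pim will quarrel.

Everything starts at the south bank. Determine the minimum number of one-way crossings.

Counting alone: the courier can take at most 1 across per trip to the north bank, so moving all 6 needs at least 6 loaded trips out, with a return between consecutive ones — at least 11 crossings.
The safety rule pushes this higher. Following every safe sequence of crossings, the most of the 6 that can be at the north bank as the raft arrives there on crossing 11 is 5 — never all 6.
So no plan with fewer than 13 crossings exists, and this one achieves 13:
1. Courier goes to the north bank with Jules.  [the south bank: Bram, Dara, Faye, Orla, Pim | the north bank: Jules]
2. Courier goes back to the south bank alone.  [the south bank: Bram, Dara, Faye, Orla, Pim | the north bank: Jules]
3. Courier goes to the north bank with Bram.  [the south bank: Dara, Faye, Orla, Pim | the north bank: Bram, Jules]
4. Courier goes back to the south bank alone.  [the south bank: Dara, Faye, Orla, Pim | the north bank: Bram, Jules]
5. Courier goes to the north bank with Pim.  [the south bank: Dara, Faye, Orla | the north bank: Bram, Jules, Pim]
6. Courier goes back to the south bank with Jules.  [the south bank: Dara, Faye, Jules, Orla | the north bank: Bram, Pim]
7. Courier goes to the north bank with Dara.  [the south bank: Faye, Jules, Orla | the north bank: Bram, Dara, Pim]
8. Courier goes back to the south bank alone.  [the south bank: Faye, Jules, Orla | the north bank: Bram, Dara, Pim]
9. Courier goes to the north bank with Orla.  [the south bank: Faye, Jules | the north bank: Bram, Dara, Orla, Pim]
10. Courier goes back to the south bank alone.  [the south bank: Faye, Jules | the north bank: Bram, Dara, Orla, Pim]
11. Courier goes to the north bank with Faye.  [the south bank: Jules | the north bank: Bram, Dara, Faye, Orla, Pim]
12. Courier goes back to the south bank alone.  [the south bank: Jules | the north bank: Bram, Dara, Faye, Orla, Pim]
13. Courier goes to the north bank with Jules.  [the south bank: — | the north bank: Bram, Dara, Faye, Jules, Orla, Pim]

13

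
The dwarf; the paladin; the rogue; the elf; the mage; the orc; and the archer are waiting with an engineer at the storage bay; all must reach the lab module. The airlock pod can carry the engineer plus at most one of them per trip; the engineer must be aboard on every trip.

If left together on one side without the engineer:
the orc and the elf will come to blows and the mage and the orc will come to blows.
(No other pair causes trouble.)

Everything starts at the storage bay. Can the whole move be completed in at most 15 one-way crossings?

Yes — this plan uses 15 crossings (≤ 15):
1. Engineer goes to the lab module with the orc.  [the storage bay: the archer, the dwarf, the elf, the mage, the paladin, the rogue | the lab module: the orc]
2. Engineer goes back to the storage bay alone.  [the storage bay: the archer, the dwarf, the elf, the mage, the paladin, the rogue | the lab module: the orc]
3. Engineer goes to the lab module with the dwarf.  [the storage bay: the archer, the elf, the mage, the paladin, the rogue | the lab module: the dwarf, the orc]
4. Engineer goes back to the storage bay alone.  [the storage bay: the archer, the elf, the mage, the paladin, the rogue | the lab module: the dwarf, the orc]
5. Engineer goes to the lab module with the paladin.  [the storage bay: the archer, the elf, the mage, the rogue | the lab module: the dwarf, the orc, the paladin]
6. Engineer goes back to the storage bay alone.  [the storage bay: the archer, the elf, the mage, the rogue | the lab module: the dwarf, the orc, the paladin]
7. Engineer goes to the lab module with the rogue.  [the storage bay: the archer, the elf, the mage | the lab module: the dwarf, the orc, the paladin, the rogue]
8. Engineer goes back to the storage bay alone.  [the storage bay: the archer, the elf, the mage | the lab module: the dwarf, the orc, the paladin, the rogue]
9. Engineer goes to the lab module with the elf.  [the storage bay: the archer, the mage | the lab module: the dwarf, the elf, the orc, the paladin, the rogue]
10. Engineer goes back to the storage bay with the orc.  [the storage bay: the archer, the mage, the orc | the lab module: the dwarf, the elf, the paladin, the rogue]
11. Engineer goes to the lab module with the mage.  [the storage bay: the archer, the orc | the lab module: the dwarf, the elf, the mage, the paladin, the rogue]
12. Engineer goes back to the storage bay alone.  [the storage bay: the archer, the orc | the lab module: the dwarf, the elf, the mage, the paladin, the rogue]
13. Engineer goes to the lab module with the archer.  [the storage bay: the orc | the lab module: the archer, the dwarf, the elf, the mage, the paladin, the rogue]
14. Engineer goes back to the storage bay alone.  [the storage bay: the orc | the lab module: the archer, the dwarf, the elf, the mage, the paladin, the rogue]
15. Engineer goes to the lab module with the orc.  [the storage bay: — | the lab module: the archer, the dwarf, the elf, the mage, the orc, the paladin, the rogue]

Yes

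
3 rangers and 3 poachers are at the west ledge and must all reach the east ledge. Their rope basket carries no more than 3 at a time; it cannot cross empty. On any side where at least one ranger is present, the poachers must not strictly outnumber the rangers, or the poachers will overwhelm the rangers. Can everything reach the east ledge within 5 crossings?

Yes — this plan uses 5 crossings (≤ 5):
1. 2 poachers → the east ledge.  (the west ledge: 3R 1P; the east ledge: 0R 2P)
2. 1 poacher ← the west ledge.  (the west ledge: 3R 2P; the east ledge: 0R 1P)
3. 3 rangers → the east ledge.  (the west ledge: 0R 2P; the east ledge: 3R 1P)
4. 1 poacher ← the west ledge.  (the west ledge: 0R 3P; the east ledge: 3R 0P)
5. 3 poachers → the east ledge.  (the west ledge: 0R 0P; the east ledge: 3R 3P)

Yes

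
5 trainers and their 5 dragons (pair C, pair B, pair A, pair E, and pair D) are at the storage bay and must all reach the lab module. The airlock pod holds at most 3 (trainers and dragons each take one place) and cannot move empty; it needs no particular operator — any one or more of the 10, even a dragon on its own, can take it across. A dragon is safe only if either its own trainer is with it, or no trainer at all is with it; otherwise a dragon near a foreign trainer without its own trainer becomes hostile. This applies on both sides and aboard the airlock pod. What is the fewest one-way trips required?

Counting alone: each trip to the lab module takes at most 3 across and each return brings at least 1 back, so after t trips out (and t−1 returns) at most 3t − (t−1) of the 10 are across; that first reaches 10 at t = 5, so at least 9 crossings are needed.
The safety rule pushes this higher. Following every safe sequence of crossings, the most of the 10 that can be at the lab module as the airlock pod arrives there on crossing 9 is 9 — never all 10.
So no plan with fewer than 11 crossings exists, and this one achieves 11:
1. dragon C and trainer C cross → the lab module.
2. trainer C crosses ← the storage bay.
3. dragon A, dragon B, and dragon E cross → the lab module.
4. dragon C crosses ← the storage bay.
5. trainer A, trainer B, and trainer E cross → the lab module.
6. dragon B and trainer B cross ← the storage bay.
7. trainer B, trainer C, and trainer D cross → the lab module.
8. dragon A crosses ← the storage bay.
9. dragon B and dragon C cross → the lab module.
10. dragon C crosses ← the storage bay.
11. dragon A, dragon C, and dragon D cross → the lab module.

11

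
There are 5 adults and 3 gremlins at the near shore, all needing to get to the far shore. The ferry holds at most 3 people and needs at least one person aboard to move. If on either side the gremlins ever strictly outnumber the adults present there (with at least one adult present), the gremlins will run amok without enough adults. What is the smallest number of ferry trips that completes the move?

Counting alone: each trip to the far shore takes at most 3 across and each return brings at least 1 back, so after t trips out (and t−1 returns) at most 3t − (t−1) of the 8 are across; that first reaches 8 at t = 4, so at least 7 crossings are needed.
The plan below uses exactly 7 crossings, so it is optimal:
1. 2 gremlins → the far shore.  (the near shore: 5A 1G; the far shore: 0A 2G)
2. 1 gremlin ← the near shore.  (the near shore: 5A 2G; the far shore: 0A 1G)
3. 2 adults and 1 gremlin → the far shore.  (the near shore: 3A 1G; the far shore: 2A 2G)
4. 1 gremlin ← the near shore.  (the near shore: 3A 2G; the far shore: 2A 1G)
5. 1 adult and 2 gremlins → the far shore.  (the near shore: 2A 0G; the far shore: 3A 3G)
6. 1 gremlin ← the near shore.  (the near shore: 2A 1G; the far shore: 3A 2G)
7. 2 adults and 1 gremlin → the far shore.  (the near shore: 0A 0G; the far shore: 5A 3G)

7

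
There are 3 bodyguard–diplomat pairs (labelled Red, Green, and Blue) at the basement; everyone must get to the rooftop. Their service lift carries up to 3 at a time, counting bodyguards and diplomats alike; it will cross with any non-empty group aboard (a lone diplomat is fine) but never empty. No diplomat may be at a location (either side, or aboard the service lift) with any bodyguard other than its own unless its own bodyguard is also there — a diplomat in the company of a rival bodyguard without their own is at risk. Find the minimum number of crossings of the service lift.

5

Counting alone: each trip to the rooftop takes at most 3 across and each return brings at least 1 back, so after t trips out (and t−1 returns) at most 3t − (t−1) of the 6 are across; that first reaches 6 at t = 3, so at least 5 crossings are needed.
The plan below uses exactly 5 crossings, so it is optimal:
1. bodyguard Red and diplomat Red cross → the rooftop.
2. bodyguard Red crosses ← the basement.
3. bodyguard Blue, bodyguard Green, and bodyguard Red cross → the rooftop.
4. diplomat Red crosses ← the basement.
5. diplomat Blue, diplomat Green, and diplomat Red cross → the rooftop.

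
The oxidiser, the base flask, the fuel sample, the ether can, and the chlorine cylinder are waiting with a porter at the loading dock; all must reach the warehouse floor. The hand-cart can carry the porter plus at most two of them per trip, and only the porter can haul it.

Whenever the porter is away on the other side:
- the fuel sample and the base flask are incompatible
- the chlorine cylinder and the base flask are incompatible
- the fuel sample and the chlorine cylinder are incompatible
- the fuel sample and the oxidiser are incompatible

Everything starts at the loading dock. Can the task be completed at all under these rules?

1. Porter goes to the warehouse floor with the base flask and the fuel sample.  [the loading dock: the chlorine cylinder, the ether can, the oxidiser | the warehouse floor: the base flask, the fuel sample]
2. Porter goes back to the loading dock with the base flask.  [the loading dock: the base flask, the chlorine cylinder, the ether can, the oxidiser | the warehouse floor: the fuel sample]
3. Porter goes to the warehouse floor with the base flask and the oxidiser.  [the loading dock: the chlorine cylinder, the ether can | the warehouse floor: the base flask, the fuel sample, the oxidiser]
4. Porter goes back to the loading dock with the fuel sample.  [the loading dock: the chlorine cylinder, the ether can, the fuel sample | the warehouse floor: the base flask, the oxidiser]
5. Porter goes to the warehouse floor with the ether can and the fuel sample.  [the loading dock: the chlorine cylinder | the warehouse floor: the base flask, the ether can, the fuel sample, the oxidiser]
6. Porter goes back to the loading dock with the fuel sample.  [the loading dock: the chlorine cylinder, the fuel sample | the warehouse floor: the base flask, the ether can, the oxidiser]
7. Porter goes to the warehouse floor with the chlorine cylinder and the fuel sample.  [the loading dock: — | the warehouse floor: the base flask, the chlorine cylinder, the ether can, the fuel sample, the oxidiser]

Yes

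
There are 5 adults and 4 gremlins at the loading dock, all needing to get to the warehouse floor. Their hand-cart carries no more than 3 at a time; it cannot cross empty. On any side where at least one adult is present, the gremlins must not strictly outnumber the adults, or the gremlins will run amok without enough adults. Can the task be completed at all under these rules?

1. 3 gremlins → the warehouse floor.  (the loading dock: 5A 1G; the warehouse floor: 0A 3G)
2. 1 gremlin ← the loading dock.  (the loading dock: 5A 2G; the warehouse floor: 0A 2G)
3. 3 adults → the warehouse floor.  (the loading dock: 2A 2G; the warehouse floor: 3A 2G)
4. 1 adult ← the loading dock.  (the loading dock: 3A 2G; the warehouse floor: 2A 2G)
5. 2 adults and 1 gremlin → the warehouse floor.  (the loading dock: 1A 1G; the warehouse floor: 4A 3G)
6. 1 adult ← the loading dock.  (the loading dock: 2A 1G; the warehouse floor: 3A 3G)
7. 2 adults and 1 gremlin → the warehouse floor.  (the loading dock: 0A 0G; the warehouse floor: 5A 4G)

Yes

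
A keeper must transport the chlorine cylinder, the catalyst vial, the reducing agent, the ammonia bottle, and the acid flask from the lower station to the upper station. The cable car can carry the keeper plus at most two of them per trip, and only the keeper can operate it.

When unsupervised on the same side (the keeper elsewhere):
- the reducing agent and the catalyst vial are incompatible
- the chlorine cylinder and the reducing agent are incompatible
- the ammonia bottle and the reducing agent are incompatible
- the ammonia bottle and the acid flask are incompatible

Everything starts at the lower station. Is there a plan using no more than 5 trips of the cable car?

Yes — this plan uses 5 crossings (≤ 5):
1. Keeper goes to the upper station with the ammonia bottle and the reducing agent.  [the lower station: the acid flask, the catalyst vial, the chlorine cylinder | the upper station: the ammonia bottle, the reducing agent]
2. Keeper goes back to the lower station with the reducing agent.  [the lower station: the acid flask, the catalyst vial, the chlorine cylinder, the reducing agent | the upper station: the ammonia bottle]
3. Keeper goes to the upper station with the catalyst vial and the chlorine cylinder.  [the lower station: the acid flask, the reducing agent | the upper station: the ammonia bottle, the catalyst vial, the chlorine cylinder]
4. Keeper goes back to the lower station alone.  [the lower station: the acid flask, the reducing agent | the upper station: the ammonia bottle, the catalyst vial, the chlorine cylinder]
5. Keeper goes to the upper station with the acid flask and the reducing agent.  [the lower station: — | the upper station: the acid flask, the ammonia bottle, the catalyst vial, the chlorine cylinder, the reducing agent]

Yes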